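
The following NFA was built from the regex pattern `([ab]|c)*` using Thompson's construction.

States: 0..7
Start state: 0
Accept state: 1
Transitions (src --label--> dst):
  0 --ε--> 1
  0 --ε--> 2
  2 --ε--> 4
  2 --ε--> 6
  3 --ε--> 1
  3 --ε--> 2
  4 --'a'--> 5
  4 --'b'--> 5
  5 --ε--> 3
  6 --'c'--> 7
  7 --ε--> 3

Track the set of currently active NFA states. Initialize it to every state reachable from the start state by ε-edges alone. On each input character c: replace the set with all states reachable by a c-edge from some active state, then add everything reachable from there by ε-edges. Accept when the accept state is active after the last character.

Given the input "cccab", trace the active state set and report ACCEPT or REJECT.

Answer: ACCEPT

Derivation:
start: ε-closure({0}) = {0,1,2,4,6}
'c' @ 1: {1,2,3,4,6,7}  ✓accept
'c' @ 2: {1,2,3,4,6,7}  ✓accept
'c' @ 3: {1,2,3,4,6,7}  ✓accept
'a' @ 4: {1,2,3,4,5,6}  ✓accept
'b' @ 5: {1,2,3,4,5,6}  ✓accept
end set {1,2,3,4,5,6} — state 1 in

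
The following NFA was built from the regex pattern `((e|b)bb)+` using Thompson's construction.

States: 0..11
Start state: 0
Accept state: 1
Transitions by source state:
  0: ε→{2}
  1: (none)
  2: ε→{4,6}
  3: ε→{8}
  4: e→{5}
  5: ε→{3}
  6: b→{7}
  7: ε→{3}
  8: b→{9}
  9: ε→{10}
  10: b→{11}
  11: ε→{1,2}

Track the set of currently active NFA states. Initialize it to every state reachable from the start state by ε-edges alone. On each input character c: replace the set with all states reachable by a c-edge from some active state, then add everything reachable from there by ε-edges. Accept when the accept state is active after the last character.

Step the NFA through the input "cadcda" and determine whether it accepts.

Answer: REJECT

Steps:
S₀ = ε-closure({0}) = {0,2,4,6}
'c' @ 1: {}  — no active states
rest 'adcda' ignored (set empty)
after full input: {}  (accept=1 not in)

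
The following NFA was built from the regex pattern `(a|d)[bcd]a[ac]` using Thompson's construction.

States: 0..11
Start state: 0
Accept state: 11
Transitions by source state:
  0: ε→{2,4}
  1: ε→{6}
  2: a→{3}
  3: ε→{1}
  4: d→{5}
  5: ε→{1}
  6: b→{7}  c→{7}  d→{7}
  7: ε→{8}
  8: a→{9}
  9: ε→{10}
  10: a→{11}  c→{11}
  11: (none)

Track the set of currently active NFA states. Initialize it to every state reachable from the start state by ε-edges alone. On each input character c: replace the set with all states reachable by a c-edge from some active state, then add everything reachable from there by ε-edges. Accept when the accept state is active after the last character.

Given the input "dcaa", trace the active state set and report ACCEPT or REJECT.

Answer: ACCEPT

Steps:
initial (ε-close {0}): {0,2,4}
'd' @ 1: {1,5,6}
'c' @ 2: {7,8}
'a' @ 3: {9,10}
'a' @ 4: {11}  ✓accept
end set {11} — state 11 in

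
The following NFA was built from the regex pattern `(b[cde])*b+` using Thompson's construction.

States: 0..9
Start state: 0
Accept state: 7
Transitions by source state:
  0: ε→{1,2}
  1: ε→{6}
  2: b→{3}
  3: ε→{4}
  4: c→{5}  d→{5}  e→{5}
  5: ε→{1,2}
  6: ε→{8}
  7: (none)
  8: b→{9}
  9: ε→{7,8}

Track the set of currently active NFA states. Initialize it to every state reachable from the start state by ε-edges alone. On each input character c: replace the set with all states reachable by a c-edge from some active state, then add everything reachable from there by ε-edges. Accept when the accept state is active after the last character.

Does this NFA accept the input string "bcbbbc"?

Answer: REJECT

Trace:
initial (ε-close {0}): {0,1,2,6,8}
'b' @ 1: {3,4,7,8,9}  ✓accept
'c' @ 2: {1,2,5,6,8}
'b' @ 3: {3,4,7,8,9}  ✓accept
'b' @ 4: {7,8,9}  ✓accept
'b' @ 5: {7,8,9}  ✓accept
'c' @ 6: {}  — state set empty
final: {}; accept 7 not in set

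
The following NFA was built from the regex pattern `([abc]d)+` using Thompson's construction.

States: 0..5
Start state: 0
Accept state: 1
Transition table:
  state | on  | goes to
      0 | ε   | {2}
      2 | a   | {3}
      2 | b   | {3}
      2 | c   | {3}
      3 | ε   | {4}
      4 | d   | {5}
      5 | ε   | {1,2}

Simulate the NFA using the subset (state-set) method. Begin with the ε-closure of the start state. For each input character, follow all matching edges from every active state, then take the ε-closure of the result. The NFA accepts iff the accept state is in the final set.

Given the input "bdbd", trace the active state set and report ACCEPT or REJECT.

Answer: ACCEPT

Derivation:
S₀ = ε-closure({0}) = {0,2}
'b' @ 1: {3,4}
'd' @ 2: {1,2,5}  (accept∈set)
'b' @ 3: {3,4}
'd' @ 4: {1,2,5}  (accept∈set)
end set {1,2,5} — state 1 in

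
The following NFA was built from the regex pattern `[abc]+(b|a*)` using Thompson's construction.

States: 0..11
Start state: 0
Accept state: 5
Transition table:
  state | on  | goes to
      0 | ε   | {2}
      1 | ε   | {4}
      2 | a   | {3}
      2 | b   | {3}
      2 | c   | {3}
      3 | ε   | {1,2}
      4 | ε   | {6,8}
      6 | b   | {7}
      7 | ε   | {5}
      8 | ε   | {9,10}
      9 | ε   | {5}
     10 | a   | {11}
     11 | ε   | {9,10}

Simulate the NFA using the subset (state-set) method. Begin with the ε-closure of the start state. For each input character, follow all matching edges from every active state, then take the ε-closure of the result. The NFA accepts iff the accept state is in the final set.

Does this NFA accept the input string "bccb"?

Answer: ACCEPT

Derivation:
initial (ε-close {0}): {0,2}
'b' @ 1: {1,2,3,4,5,6,8,9,10}  [accepting]
'c' @ 2: {1,2,3,4,5,6,8,9,10}  [accepting]
'c' @ 3: {1,2,3,4,5,6,8,9,10}  [accepting]
'b' @ 4: {1,2,3,4,5,6,7,8,9,10}  [accepting]
end set {1,2,3,4,5,6,7,8,9,10} — state 5 in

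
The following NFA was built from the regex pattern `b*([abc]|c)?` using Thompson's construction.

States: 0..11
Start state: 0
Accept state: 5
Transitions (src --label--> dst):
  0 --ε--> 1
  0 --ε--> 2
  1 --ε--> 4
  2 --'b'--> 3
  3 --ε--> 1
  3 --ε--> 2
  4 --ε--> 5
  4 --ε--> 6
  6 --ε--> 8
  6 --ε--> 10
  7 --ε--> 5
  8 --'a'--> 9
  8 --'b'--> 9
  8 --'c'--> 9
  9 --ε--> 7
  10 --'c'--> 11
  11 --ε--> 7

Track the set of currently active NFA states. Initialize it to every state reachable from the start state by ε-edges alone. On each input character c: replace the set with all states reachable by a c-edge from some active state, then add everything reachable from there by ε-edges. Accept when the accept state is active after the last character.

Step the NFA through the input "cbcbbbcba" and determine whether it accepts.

Answer: REJECT

Steps:
S₀ = ε-closure({0}) = {0,1,2,4,5,6,8,10}
'c' @ 1: {5,7,9,11}  ✓accept
'b' @ 2: {}  — no active states
rest 'cbbbcba' ignored (set empty)
final: {}; accept 5 not in set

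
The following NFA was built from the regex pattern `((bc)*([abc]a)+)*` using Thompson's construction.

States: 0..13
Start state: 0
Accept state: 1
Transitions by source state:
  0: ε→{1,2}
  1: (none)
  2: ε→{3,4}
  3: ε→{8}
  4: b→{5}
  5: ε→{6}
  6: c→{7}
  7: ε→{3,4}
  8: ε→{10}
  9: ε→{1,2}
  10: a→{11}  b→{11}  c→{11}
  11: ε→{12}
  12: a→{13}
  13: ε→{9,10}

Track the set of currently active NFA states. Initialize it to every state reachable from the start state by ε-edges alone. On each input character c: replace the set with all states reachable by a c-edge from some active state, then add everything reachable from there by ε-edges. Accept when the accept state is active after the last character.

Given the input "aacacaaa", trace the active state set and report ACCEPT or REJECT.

initial (ε-close {0}): {0,1,2,3,4,8,10}
'a' @ 1: {11,12}
'a' @ 2: {1,2,3,4,8,9,10,13}  ✓accept
'c' @ 3: {11,12}
'a' @ 4: {1,2,3,4,8,9,10,13}  ✓accept
'c' @ 5: {11,12}
'a' @ 6: {1,2,3,4,8,9,10,13}  ✓accept
'a' @ 7: {11,12}
'a' @ 8: {1,2,3,4,8,9,10,13}  ✓accept
end set {1,2,3,4,8,9,10,13} — state 1 in

Answer: ACCEPT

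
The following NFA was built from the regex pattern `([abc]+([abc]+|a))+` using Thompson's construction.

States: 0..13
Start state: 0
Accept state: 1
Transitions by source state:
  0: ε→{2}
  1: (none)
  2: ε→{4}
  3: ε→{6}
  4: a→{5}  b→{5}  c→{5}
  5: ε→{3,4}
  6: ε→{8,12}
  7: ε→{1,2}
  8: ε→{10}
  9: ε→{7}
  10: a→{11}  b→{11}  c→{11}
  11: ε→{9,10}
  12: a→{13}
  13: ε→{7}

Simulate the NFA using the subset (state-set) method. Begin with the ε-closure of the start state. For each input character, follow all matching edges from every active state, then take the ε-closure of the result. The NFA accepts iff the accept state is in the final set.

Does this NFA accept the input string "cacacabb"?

Answer: ACCEPT

Derivation:
start: ε-closure({0}) = {0,2,4}
'c' @ 1: {3,4,5,6,8,10,12}
'a' @ 2: {1,2,3,4,5,6,7,8,9,10,11,12,13}  ✓accept
'c' @ 3: {1,2,3,4,5,6,7,8,9,10,11,12}  ✓accept
'a' @ 4: {1,2,3,4,5,6,7,8,9,10,11,12,13}  ✓accept
'c' @ 5: {1,2,3,4,5,6,7,8,9,10,11,12}  ✓accept
'a' @ 6: {1,2,3,4,5,6,7,8,9,10,11,12,13}  ✓accept
'b' @ 7: {1,2,3,4,5,6,7,8,9,10,11,12}  ✓accept
'b' @ 8: {1,2,3,4,5,6,7,8,9,10,11,12}  ✓accept
final: {1,2,3,4,5,6,7,8,9,10,11,12}; accept 1 in set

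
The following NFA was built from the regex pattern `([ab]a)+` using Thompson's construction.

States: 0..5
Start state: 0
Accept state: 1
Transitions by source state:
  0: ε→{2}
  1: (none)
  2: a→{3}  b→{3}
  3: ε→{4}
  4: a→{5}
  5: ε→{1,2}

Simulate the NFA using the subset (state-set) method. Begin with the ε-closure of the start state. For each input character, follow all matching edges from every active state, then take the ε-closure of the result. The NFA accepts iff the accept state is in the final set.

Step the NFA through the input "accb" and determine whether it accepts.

S₀ = ε-closure({0}) = {0,2}
'a' @ 1: {3,4}
'c' @ 2: {}  — dead — no transitions
rest 'cb' ignored (set empty)
end set {} — state 1 not in

Answer: REJECT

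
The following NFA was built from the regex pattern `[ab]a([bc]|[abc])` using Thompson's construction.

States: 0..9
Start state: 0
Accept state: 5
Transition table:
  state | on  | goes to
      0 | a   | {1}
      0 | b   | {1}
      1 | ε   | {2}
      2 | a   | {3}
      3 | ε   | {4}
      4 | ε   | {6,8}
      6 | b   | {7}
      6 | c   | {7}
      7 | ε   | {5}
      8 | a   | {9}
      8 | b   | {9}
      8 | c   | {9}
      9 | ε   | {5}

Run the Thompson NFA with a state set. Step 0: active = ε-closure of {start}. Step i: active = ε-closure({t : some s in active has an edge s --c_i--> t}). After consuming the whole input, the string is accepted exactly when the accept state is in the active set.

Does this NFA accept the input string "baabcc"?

initial (ε-close {0}): {0}
'b' @ 1: {1,2}
'a' @ 2: {3,4,6,8}
'a' @ 3: {5,9}  [accepting]
'b' @ 4: {}  — dead — no transitions
rest 'cc' ignored (set empty)
end set {} — state 5 not in

Answer: REJECT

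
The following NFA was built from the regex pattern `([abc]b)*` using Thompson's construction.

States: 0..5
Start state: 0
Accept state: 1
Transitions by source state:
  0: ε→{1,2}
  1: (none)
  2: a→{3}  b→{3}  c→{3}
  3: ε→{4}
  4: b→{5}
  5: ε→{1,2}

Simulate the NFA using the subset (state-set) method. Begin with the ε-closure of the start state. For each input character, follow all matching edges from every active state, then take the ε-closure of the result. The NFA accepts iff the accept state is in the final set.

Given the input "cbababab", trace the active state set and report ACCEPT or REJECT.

Answer: ACCEPT

Steps:
S₀ = ε-closure({0}) = {0,1,2}
'c' @ 1: {3,4}
'b' @ 2: {1,2,5}  ✓accept
'a' @ 3: {3,4}
'b' @ 4: {1,2,5}  ✓accept
'a' @ 5: {3,4}
'b' @ 6: {1,2,5}  ✓accept
'a' @ 7: {3,4}
'b' @ 8: {1,2,5}  ✓accept
end set {1,2,5} — state 1 in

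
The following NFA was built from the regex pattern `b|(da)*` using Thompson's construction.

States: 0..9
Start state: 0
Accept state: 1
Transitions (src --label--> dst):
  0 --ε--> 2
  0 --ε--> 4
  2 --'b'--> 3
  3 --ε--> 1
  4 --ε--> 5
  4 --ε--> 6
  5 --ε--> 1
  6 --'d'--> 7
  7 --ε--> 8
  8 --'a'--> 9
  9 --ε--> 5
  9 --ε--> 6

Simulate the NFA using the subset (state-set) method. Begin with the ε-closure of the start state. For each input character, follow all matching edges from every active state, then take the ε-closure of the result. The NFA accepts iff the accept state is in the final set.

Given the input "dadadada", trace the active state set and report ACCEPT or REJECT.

Answer: ACCEPT

Derivation:
initial (ε-close {0}): {0,1,2,4,5,6}
'd' @ 1: {7,8}
'a' @ 2: {1,5,6,9}  ✓accept
'd' @ 3: {7,8}
'a' @ 4: {1,5,6,9}  ✓accept
'd' @ 5: {7,8}
'a' @ 6: {1,5,6,9}  ✓accept
'd' @ 7: {7,8}
'a' @ 8: {1,5,6,9}  ✓accept
end set {1,5,6,9} — state 1 in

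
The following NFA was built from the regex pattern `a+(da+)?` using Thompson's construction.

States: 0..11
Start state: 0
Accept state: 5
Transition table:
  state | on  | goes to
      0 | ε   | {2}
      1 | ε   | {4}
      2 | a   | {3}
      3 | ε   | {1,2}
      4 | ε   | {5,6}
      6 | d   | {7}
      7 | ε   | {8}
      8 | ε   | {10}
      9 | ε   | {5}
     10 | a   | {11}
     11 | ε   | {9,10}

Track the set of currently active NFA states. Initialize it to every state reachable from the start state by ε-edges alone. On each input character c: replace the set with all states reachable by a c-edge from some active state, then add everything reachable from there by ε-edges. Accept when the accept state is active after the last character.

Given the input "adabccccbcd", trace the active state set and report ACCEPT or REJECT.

Answer: REJECT

Steps:
initial (ε-close {0}): {0,2}
'a' @ 1: {1,2,3,4,5,6}  [accepting]
'd' @ 2: {7,8,10}
'a' @ 3: {5,9,10,11}  [accepting]
'b' @ 4: {}  — dead — no transitions
rest 'ccccbcd' ignored (set empty)
end set {} — state 5 not in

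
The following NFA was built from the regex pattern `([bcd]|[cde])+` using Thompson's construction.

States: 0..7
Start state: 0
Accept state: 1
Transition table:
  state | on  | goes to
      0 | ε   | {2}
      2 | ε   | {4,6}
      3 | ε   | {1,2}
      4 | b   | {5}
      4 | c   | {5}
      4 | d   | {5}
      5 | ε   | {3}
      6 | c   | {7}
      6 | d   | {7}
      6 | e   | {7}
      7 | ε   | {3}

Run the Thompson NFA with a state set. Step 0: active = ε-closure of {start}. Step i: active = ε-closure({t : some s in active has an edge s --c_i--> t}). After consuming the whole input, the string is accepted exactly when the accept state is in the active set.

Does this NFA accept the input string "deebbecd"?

Answer: ACCEPT

Steps:
S₀ = ε-closure({0}) = {0,2,4,6}
'd' @ 1: {1,2,3,4,5,6,7}  [accepting]
'e' @ 2: {1,2,3,4,6,7}  [accepting]
'e' @ 3: {1,2,3,4,6,7}  [accepting]
'b' @ 4: {1,2,3,4,5,6}  [accepting]
'b' @ 5: {1,2,3,4,5,6}  [accepting]
'e' @ 6: {1,2,3,4,6,7}  [accepting]
'c' @ 7: {1,2,3,4,5,6,7}  [accepting]
'd' @ 8: {1,2,3,4,5,6,7}  [accepting]
final: {1,2,3,4,5,6,7}; accept 1 in set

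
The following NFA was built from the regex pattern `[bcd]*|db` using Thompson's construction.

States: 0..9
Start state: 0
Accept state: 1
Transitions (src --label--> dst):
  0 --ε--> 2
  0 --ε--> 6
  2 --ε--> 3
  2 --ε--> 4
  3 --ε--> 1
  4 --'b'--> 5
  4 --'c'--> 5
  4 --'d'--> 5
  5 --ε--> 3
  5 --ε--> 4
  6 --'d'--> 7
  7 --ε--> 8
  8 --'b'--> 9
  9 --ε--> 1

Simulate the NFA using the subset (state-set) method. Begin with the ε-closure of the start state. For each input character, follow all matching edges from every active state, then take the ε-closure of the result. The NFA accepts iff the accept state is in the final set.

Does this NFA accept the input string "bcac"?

Answer: REJECT

Derivation:
initial (ε-close {0}): {0,1,2,3,4,6}
'b' @ 1: {1,3,4,5}  (accept∈set)
'c' @ 2: {1,3,4,5}  (accept∈set)
'a' @ 3: {}  — no active states
rest 'c' ignored (set empty)
end set {} — state 1 not in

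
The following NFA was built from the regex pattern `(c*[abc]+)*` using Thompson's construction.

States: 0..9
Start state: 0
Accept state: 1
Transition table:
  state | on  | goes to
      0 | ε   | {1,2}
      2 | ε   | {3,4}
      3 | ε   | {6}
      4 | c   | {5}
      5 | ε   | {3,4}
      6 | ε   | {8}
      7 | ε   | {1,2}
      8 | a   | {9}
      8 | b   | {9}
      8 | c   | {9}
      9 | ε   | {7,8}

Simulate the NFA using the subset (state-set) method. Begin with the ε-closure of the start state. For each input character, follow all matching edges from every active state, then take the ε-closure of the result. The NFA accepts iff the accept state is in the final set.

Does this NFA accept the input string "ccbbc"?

initial (ε-close {0}): {0,1,2,3,4,6,8}
'c' @ 1: {1,2,3,4,5,6,7,8,9}  [accepting]
'c' @ 2: {1,2,3,4,5,6,7,8,9}  [accepting]
'b' @ 3: {1,2,3,4,6,7,8,9}  [accepting]
'b' @ 4: {1,2,3,4,6,7,8,9}  [accepting]
'c' @ 5: {1,2,3,4,5,6,7,8,9}  [accepting]
after full input: {1,2,3,4,5,6,7,8,9}  (accept=1 in)

Answer: ACCEPT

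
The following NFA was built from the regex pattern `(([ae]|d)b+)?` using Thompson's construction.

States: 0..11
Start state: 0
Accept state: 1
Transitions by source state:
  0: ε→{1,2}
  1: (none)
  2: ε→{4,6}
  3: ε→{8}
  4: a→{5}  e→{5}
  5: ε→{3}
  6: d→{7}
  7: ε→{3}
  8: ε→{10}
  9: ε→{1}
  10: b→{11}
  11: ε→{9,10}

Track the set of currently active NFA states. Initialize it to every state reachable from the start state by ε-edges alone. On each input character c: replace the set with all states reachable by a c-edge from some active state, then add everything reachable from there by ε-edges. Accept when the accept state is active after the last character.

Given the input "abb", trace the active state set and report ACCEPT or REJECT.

initial (ε-close {0}): {0,1,2,4,6}
'a' @ 1: {3,5,8,10}
'b' @ 2: {1,9,10,11}  ✓accept
'b' @ 3: {1,9,10,11}  ✓accept
end set {1,9,10,11} — state 1 in

Answer: ACCEPT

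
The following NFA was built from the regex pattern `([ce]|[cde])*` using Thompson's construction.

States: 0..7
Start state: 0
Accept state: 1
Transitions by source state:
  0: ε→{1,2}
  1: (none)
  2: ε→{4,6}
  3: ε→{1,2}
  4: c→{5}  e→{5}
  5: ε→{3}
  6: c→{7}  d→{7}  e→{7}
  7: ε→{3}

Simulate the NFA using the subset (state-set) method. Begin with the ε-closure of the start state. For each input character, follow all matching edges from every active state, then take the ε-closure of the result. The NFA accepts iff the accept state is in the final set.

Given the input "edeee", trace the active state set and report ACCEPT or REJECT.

start: ε-closure({0}) = {0,1,2,4,6}
'e' @ 1: {1,2,3,4,5,6,7}  [accepting]
'd' @ 2: {1,2,3,4,6,7}  [accepting]
'e' @ 3: {1,2,3,4,5,6,7}  [accepting]
'e' @ 4: {1,2,3,4,5,6,7}  [accepting]
'e' @ 5: {1,2,3,4,5,6,7}  [accepting]
final: {1,2,3,4,5,6,7}; accept 1 in set

Answer: ACCEPT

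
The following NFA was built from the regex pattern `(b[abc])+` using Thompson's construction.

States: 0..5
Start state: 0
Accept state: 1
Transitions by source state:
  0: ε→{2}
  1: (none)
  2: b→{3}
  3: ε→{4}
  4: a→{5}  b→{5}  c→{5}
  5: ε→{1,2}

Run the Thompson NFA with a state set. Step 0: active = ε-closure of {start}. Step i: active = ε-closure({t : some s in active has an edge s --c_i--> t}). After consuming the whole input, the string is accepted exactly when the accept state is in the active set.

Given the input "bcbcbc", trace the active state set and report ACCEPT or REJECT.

Answer: ACCEPT

Derivation:
initial (ε-close {0}): {0,2}
'b' @ 1: {3,4}
'c' @ 2: {1,2,5}  [accepting]
'b' @ 3: {3,4}
'c' @ 4: {1,2,5}  [accepting]
'b' @ 5: {3,4}
'c' @ 6: {1,2,5}  [accepting]
final: {1,2,5}; accept 1 in set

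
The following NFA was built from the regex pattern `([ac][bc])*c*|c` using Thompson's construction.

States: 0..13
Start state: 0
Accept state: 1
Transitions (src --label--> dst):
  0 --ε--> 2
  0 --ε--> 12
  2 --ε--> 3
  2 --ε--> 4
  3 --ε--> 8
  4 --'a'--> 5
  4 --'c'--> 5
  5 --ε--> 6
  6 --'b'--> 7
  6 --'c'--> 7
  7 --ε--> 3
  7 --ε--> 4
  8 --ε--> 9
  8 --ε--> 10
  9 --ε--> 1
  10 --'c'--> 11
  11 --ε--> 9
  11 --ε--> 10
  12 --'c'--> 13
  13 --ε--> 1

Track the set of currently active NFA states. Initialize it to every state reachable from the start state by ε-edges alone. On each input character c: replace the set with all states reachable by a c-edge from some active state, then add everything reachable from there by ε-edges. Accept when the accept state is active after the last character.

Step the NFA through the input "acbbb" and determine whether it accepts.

Answer: REJECT

Derivation:
S₀ = ε-closure({0}) = {0,1,2,3,4,8,9,10,12}
'a' @ 1: {5,6}
'c' @ 2: {1,3,4,7,8,9,10}  ✓accept
'b' @ 3: {}  — state set empty
rest 'bb' ignored (set empty)
end set {} — state 1 not in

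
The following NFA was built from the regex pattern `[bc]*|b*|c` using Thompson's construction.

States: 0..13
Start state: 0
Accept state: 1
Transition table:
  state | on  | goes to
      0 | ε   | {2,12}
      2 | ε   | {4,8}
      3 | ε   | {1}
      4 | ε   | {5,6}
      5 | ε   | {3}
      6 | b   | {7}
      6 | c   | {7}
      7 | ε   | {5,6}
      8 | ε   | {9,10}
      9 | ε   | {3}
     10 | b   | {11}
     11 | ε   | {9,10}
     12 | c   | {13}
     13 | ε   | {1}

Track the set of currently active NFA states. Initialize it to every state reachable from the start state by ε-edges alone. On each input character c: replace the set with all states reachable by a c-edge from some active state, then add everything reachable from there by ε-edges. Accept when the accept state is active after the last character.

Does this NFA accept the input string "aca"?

start: ε-closure({0}) = {0,1,2,3,4,5,6,8,9,10,12}
'a' @ 1: {}  — state set empty
rest 'ca' ignored (set empty)
after full input: {}  (accept=1 not in)

Answer: REJECT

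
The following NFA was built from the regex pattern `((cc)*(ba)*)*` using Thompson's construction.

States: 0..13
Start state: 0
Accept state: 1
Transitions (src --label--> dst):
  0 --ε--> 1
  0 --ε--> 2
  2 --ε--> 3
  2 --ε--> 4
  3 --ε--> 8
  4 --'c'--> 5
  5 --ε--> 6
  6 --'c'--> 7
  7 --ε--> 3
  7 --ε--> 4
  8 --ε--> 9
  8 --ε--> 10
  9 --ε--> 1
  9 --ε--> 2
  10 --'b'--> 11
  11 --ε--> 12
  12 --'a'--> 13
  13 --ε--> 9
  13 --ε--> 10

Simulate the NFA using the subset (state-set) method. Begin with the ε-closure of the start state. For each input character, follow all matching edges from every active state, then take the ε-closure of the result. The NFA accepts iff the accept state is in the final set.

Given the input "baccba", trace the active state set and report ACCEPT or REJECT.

initial (ε-close {0}): {0,1,2,3,4,8,9,10}
'b' @ 1: {11,12}
'a' @ 2: {1,2,3,4,8,9,10,13}  [accepting]
'c' @ 3: {5,6}
'c' @ 4: {1,2,3,4,7,8,9,10}  [accepting]
'b' @ 5: {11,12}
'a' @ 6: {1,2,3,4,8,9,10,13}  [accepting]
final: {1,2,3,4,8,9,10,13}; accept 1 in set

Answer: ACCEPT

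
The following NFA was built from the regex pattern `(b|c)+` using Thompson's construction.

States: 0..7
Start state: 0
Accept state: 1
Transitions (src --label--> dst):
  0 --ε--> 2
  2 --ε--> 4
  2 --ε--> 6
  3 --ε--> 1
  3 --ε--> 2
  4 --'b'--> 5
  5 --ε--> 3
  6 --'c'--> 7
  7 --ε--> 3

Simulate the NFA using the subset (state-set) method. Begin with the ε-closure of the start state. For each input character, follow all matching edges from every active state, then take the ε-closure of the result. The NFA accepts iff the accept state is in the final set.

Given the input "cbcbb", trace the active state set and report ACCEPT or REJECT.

S₀ = ε-closure({0}) = {0,2,4,6}
'c' @ 1: {1,2,3,4,6,7}  ✓accept
'b' @ 2: {1,2,3,4,5,6}  ✓accept
'c' @ 3: {1,2,3,4,6,7}  ✓accept
'b' @ 4: {1,2,3,4,5,6}  ✓accept
'b' @ 5: {1,2,3,4,5,6}  ✓accept
end set {1,2,3,4,5,6} — state 1 in

Answer: ACCEPT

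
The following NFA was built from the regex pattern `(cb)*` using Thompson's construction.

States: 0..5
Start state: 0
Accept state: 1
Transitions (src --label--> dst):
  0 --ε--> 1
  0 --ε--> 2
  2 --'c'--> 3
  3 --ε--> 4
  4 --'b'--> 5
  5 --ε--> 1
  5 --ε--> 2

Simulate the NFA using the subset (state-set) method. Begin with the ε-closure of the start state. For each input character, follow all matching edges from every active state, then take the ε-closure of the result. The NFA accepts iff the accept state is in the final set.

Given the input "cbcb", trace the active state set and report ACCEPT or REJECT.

Answer: ACCEPT

Trace:
S₀ = ε-closure({0}) = {0,1,2}
'c' @ 1: {3,4}
'b' @ 2: {1,2,5}  ✓accept
'c' @ 3: {3,4}
'b' @ 4: {1,2,5}  ✓accept
after full input: {1,2,5}  (accept=1 in)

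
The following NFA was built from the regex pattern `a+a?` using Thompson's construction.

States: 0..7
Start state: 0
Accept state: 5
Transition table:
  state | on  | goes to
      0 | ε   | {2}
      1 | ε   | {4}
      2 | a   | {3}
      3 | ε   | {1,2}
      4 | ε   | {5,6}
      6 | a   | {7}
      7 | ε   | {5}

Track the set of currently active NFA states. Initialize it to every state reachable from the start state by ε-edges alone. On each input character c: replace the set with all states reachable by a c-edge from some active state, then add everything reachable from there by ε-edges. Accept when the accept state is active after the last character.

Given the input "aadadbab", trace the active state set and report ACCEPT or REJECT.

initial (ε-close {0}): {0,2}
'a' @ 1: {1,2,3,4,5,6}  ✓accept
'a' @ 2: {1,2,3,4,5,6,7}  ✓accept
'd' @ 3: {}  — state set empty
rest 'adbab' ignored (set empty)
after full input: {}  (accept=5 not in)

Answer: REJECT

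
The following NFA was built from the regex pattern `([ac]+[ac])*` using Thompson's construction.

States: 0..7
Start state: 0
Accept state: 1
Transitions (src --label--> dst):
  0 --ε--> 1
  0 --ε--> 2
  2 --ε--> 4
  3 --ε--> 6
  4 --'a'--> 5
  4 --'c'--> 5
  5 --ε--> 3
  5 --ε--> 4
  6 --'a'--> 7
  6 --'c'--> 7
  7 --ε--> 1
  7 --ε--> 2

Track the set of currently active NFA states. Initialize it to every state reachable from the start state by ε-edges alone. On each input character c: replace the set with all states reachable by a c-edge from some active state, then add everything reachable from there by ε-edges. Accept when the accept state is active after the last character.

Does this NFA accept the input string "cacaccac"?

initial (ε-close {0}): {0,1,2,4}
'c' @ 1: {3,4,5,6}
'a' @ 2: {1,2,3,4,5,6,7}  [accepting]
'c' @ 3: {1,2,3,4,5,6,7}  [accepting]
'a' @ 4: {1,2,3,4,5,6,7}  [accepting]
'c' @ 5: {1,2,3,4,5,6,7}  [accepting]
'c' @ 6: {1,2,3,4,5,6,7}  [accepting]
'a' @ 7: {1,2,3,4,5,6,7}  [accepting]
'c' @ 8: {1,2,3,4,5,6,7}  [accepting]
end set {1,2,3,4,5,6,7} — state 1 in

Answer: ACCEPT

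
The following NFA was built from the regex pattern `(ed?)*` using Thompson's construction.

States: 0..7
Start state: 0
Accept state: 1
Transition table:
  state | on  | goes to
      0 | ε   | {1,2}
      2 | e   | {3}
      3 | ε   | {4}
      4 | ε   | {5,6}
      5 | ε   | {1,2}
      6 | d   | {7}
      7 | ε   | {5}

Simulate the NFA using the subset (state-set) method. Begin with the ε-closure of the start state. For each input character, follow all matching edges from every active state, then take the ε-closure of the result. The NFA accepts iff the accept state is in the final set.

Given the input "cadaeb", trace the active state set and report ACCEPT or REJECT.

initial (ε-close {0}): {0,1,2}
'c' @ 1: {}  — state set empty
rest 'adaeb' ignored (set empty)
after full input: {}  (accept=1 not in)

Answer: REJECT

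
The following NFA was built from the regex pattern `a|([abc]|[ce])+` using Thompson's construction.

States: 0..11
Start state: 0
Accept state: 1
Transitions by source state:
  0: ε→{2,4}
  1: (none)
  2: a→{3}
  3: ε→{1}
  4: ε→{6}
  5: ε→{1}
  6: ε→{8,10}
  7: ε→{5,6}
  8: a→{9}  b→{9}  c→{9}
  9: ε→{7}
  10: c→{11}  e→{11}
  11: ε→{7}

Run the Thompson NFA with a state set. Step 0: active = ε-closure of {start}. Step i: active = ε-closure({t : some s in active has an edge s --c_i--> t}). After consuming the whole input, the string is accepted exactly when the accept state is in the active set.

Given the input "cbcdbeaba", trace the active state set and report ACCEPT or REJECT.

Answer: REJECT

Derivation:
initial (ε-close {0}): {0,2,4,6,8,10}
'c' @ 1: {1,5,6,7,8,9,10,11}  ✓accept
'b' @ 2: {1,5,6,7,8,9,10}  ✓accept
'c' @ 3: {1,5,6,7,8,9,10,11}  ✓accept
'd' @ 4: {}  — dead — no transitions
rest 'beaba' ignored (set empty)
after full input: {}  (accept=1 not in)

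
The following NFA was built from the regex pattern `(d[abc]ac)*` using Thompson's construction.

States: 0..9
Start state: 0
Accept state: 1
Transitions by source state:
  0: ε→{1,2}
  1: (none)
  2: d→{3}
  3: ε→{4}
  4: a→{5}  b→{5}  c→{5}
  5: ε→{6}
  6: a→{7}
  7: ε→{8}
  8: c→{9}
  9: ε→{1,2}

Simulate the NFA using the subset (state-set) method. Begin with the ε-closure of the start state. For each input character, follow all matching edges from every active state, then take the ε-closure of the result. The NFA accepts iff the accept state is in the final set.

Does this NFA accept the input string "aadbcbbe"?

Answer: REJECT

Steps:
S₀ = ε-closure({0}) = {0,1,2}
'a' @ 1: {}  — no active states
rest 'adbcbbe' ignored (set empty)
end set {} — state 1 not in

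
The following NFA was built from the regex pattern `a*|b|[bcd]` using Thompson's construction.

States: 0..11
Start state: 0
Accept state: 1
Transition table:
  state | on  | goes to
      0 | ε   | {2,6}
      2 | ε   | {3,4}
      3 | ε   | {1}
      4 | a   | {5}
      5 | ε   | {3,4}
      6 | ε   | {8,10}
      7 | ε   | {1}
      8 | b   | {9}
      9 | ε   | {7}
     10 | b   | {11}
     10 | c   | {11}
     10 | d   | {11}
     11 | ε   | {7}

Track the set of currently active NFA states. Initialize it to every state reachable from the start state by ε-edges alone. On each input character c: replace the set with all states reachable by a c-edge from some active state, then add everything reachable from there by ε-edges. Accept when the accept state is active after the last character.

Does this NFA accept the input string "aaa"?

Answer: ACCEPT

Trace:
start: ε-closure({0}) = {0,1,2,3,4,6,8,10}
'a' @ 1: {1,3,4,5}  (accept∈set)
'a' @ 2: {1,3,4,5}  (accept∈set)
'a' @ 3: {1,3,4,5}  (accept∈set)
end set {1,3,4,5} — state 1 in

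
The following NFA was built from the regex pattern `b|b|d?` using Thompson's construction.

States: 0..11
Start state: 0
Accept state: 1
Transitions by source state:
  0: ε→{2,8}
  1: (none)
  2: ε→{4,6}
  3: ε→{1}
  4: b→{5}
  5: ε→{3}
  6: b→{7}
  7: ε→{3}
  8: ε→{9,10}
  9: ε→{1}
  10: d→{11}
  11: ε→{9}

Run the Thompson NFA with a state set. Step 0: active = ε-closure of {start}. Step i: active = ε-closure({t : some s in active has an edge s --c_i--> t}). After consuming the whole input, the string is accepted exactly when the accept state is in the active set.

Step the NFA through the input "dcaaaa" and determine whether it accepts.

Answer: REJECT

Trace:
S₀ = ε-closure({0}) = {0,1,2,4,6,8,9,10}
'd' @ 1: {1,9,11}  (accept∈set)
'c' @ 2: {}  — no active states
rest 'aaaa' ignored (set empty)
after full input: {}  (accept=1 not in)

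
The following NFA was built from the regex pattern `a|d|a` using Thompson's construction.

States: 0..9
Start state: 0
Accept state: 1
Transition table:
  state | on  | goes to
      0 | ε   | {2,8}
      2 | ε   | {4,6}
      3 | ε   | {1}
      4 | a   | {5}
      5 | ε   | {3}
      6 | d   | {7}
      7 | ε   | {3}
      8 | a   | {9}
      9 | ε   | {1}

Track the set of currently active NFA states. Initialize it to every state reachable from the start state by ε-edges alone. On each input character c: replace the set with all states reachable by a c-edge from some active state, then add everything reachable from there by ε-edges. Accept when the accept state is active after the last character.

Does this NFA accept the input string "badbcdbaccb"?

Answer: REJECT

Trace:
S₀ = ε-closure({0}) = {0,2,4,6,8}
'b' @ 1: {}  — dead — no transitions
rest 'adbcdbaccb' ignored (set empty)
after full input: {}  (accept=1 not in)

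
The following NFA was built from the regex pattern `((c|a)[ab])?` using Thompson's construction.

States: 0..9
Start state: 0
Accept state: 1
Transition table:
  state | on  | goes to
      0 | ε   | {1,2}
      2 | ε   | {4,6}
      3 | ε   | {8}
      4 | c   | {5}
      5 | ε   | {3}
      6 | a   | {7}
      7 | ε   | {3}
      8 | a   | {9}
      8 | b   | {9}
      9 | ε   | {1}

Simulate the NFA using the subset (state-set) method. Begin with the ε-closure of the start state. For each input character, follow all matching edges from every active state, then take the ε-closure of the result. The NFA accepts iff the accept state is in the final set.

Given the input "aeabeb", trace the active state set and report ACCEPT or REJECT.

Answer: REJECT

Trace:
start: ε-closure({0}) = {0,1,2,4,6}
'a' @ 1: {3,7,8}
'e' @ 2: {}  — dead — no transitions
rest 'abeb' ignored (set empty)
after full input: {}  (accept=1 not in)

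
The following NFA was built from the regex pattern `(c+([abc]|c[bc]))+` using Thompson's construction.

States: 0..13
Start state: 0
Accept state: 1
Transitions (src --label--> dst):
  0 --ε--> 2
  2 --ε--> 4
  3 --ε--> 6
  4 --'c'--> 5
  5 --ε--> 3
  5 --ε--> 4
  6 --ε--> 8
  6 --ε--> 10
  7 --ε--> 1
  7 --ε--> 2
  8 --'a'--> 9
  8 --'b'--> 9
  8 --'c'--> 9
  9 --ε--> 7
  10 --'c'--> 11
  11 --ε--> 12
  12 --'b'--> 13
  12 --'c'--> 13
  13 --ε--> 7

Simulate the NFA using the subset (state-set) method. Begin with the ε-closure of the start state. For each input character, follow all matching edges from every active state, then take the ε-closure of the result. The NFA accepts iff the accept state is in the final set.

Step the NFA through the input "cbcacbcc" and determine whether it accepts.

S₀ = ε-closure({0}) = {0,2,4}
'c' @ 1: {3,4,5,6,8,10}
'b' @ 2: {1,2,4,7,9}  [accepting]
'c' @ 3: {3,4,5,6,8,10}
'a' @ 4: {1,2,4,7,9}  [accepting]
'c' @ 5: {3,4,5,6,8,10}
'b' @ 6: {1,2,4,7,9}  [accepting]
'c' @ 7: {3,4,5,6,8,10}
'c' @ 8: {1,2,3,4,5,6,7,8,9,10,11,12}  [accepting]
after full input: {1,2,3,4,5,6,7,8,9,10,11,12}  (accept=1 in)

Answer: ACCEPT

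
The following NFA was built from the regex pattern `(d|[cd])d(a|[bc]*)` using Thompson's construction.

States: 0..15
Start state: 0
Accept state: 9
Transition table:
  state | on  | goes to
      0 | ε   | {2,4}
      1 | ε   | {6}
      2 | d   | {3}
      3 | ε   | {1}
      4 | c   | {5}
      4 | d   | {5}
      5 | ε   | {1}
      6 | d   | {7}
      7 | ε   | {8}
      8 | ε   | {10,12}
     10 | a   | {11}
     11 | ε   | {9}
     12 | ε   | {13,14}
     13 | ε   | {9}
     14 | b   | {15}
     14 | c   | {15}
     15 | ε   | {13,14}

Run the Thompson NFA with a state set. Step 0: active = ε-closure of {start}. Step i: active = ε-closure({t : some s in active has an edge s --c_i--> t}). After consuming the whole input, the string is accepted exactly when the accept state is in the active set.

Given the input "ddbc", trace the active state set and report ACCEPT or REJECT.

Answer: ACCEPT

Derivation:
initial (ε-close {0}): {0,2,4}
'd' @ 1: {1,3,5,6}
'd' @ 2: {7,8,9,10,12,13,14}  ✓accept
'b' @ 3: {9,13,14,15}  ✓accept
'c' @ 4: {9,13,14,15}  ✓accept
end set {9,13,14,15} — state 9 in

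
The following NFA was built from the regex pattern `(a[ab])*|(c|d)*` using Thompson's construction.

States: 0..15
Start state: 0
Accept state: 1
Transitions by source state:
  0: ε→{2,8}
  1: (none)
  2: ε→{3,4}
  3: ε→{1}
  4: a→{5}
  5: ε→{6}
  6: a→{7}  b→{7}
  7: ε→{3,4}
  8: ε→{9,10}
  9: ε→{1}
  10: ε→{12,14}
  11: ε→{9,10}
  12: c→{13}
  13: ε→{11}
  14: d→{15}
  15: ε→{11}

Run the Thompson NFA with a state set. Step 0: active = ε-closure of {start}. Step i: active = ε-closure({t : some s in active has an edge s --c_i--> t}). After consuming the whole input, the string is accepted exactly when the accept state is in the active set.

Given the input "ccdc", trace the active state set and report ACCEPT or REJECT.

Answer: ACCEPT

Trace:
initial (ε-close {0}): {0,1,2,3,4,8,9,10,12,14}
'c' @ 1: {1,9,10,11,12,13,14}  ✓accept
'c' @ 2: {1,9,10,11,12,13,14}  ✓accept
'd' @ 3: {1,9,10,11,12,14,15}  ✓accept
'c' @ 4: {1,9,10,11,12,13,14}  ✓accept
end set {1,9,10,11,12,13,14} — state 1 in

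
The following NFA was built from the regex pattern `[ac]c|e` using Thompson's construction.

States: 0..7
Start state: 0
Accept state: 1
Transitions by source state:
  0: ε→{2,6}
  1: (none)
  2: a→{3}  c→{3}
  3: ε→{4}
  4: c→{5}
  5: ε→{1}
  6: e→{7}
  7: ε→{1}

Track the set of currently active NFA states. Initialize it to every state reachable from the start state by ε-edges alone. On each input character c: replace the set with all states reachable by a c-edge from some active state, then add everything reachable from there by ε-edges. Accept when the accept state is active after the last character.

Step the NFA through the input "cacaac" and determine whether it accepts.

start: ε-closure({0}) = {0,2,6}
'c' @ 1: {3,4}
'a' @ 2: {}  — no active states
rest 'caac' ignored (set empty)
after full input: {}  (accept=1 not in)

Answer: REJECT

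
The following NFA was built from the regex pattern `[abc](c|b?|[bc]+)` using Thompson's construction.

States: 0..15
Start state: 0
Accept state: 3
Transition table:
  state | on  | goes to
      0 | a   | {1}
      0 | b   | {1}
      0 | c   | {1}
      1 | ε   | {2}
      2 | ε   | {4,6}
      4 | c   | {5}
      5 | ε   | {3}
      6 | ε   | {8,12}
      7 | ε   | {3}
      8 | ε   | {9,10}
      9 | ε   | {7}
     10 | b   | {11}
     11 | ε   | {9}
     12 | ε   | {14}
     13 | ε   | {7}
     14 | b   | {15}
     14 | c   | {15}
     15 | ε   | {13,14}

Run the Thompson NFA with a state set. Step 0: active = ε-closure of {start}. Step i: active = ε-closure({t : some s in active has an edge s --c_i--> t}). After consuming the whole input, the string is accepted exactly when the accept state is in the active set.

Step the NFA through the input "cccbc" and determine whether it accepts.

Answer: ACCEPT

Trace:
S₀ = ε-closure({0}) = {0}
'c' @ 1: {1,2,3,4,6,7,8,9,10,12,14}  (accept∈set)
'c' @ 2: {3,5,7,13,14,15}  (accept∈set)
'c' @ 3: {3,7,13,14,15}  (accept∈set)
'b' @ 4: {3,7,13,14,15}  (accept∈set)
'c' @ 5: {3,7,13,14,15}  (accept∈set)
final: {3,7,13,14,15}; accept 3 in set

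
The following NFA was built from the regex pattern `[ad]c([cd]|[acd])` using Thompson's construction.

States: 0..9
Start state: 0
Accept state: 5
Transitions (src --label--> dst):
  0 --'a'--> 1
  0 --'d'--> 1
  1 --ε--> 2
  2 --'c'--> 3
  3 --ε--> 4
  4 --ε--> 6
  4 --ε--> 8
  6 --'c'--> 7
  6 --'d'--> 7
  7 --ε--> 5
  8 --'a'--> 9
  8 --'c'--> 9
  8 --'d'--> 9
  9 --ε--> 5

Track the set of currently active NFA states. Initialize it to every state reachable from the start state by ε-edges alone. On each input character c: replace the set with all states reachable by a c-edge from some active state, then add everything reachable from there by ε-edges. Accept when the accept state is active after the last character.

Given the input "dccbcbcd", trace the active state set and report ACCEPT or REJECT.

start: ε-closure({0}) = {0}
'd' @ 1: {1,2}
'c' @ 2: {3,4,6,8}
'c' @ 3: {5,7,9}  (accept∈set)
'b' @ 4: {}  — no active states
rest 'cbcd' ignored (set empty)
end set {} — state 5 not in

Answer: REJECT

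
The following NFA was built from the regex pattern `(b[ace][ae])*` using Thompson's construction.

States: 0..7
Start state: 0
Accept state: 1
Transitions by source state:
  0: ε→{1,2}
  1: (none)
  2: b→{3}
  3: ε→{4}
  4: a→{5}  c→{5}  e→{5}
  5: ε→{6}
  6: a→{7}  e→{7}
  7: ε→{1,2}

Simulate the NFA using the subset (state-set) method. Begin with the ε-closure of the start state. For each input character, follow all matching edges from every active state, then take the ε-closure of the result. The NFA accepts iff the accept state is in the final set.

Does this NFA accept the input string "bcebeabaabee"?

initial (ε-close {0}): {0,1,2}
'b' @ 1: {3,4}
'c' @ 2: {5,6}
'e' @ 3: {1,2,7}  (accept∈set)
'b' @ 4: {3,4}
'e' @ 5: {5,6}
'a' @ 6: {1,2,7}  (accept∈set)
'b' @ 7: {3,4}
'a' @ 8: {5,6}
'a' @ 9: {1,2,7}  (accept∈set)
'b' @ 10: {3,4}
'e' @ 11: {5,6}
'e' @ 12: {1,2,7}  (accept∈set)
final: {1,2,7}; accept 1 in set

Answer: ACCEPT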